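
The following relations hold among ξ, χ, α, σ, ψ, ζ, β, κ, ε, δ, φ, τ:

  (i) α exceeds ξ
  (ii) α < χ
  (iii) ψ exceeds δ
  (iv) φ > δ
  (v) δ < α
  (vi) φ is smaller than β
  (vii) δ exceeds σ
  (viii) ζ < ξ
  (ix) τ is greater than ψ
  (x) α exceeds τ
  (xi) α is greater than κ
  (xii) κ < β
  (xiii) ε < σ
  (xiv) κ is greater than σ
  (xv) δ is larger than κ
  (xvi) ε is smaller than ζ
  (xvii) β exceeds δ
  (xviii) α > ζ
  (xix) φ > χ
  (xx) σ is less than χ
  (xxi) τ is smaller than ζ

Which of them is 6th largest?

ζ

Piecing the relations together gives one ordering: ε < σ < κ < δ < ψ < τ < ζ < ξ < α < χ < φ < β.
The 6th largest is ζ.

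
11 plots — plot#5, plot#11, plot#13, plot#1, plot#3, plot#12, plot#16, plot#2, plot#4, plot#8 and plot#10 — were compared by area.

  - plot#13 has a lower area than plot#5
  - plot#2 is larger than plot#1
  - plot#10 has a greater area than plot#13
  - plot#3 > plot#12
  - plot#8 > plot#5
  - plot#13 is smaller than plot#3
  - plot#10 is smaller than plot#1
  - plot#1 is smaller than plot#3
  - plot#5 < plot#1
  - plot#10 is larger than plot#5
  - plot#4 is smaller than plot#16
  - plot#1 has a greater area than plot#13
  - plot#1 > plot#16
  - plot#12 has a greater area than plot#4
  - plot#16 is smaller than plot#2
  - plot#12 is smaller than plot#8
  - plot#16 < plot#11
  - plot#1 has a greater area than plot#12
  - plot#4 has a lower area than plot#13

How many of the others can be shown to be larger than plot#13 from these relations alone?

6

From plot#13 the given relations immediately reach plot#5, plot#10, plot#1, plot#3.
From those, plot#8, plot#2 — 6 in total.
Nothing else is reachable above plot#13; 6 in all.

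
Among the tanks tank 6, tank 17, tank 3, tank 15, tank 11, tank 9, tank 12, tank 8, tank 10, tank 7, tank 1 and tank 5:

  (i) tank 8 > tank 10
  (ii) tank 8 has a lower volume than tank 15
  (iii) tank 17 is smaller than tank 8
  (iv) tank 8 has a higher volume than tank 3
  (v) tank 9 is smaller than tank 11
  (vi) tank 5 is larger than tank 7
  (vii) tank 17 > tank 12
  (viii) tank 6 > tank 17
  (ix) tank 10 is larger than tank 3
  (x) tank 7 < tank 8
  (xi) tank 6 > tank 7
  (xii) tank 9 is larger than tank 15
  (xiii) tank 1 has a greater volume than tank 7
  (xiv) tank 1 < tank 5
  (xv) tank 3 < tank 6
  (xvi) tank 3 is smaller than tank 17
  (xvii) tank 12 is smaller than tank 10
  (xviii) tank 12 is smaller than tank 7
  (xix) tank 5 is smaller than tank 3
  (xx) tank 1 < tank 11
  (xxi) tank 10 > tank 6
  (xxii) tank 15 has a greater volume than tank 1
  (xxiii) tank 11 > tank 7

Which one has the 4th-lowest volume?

Chaining the given pairs: tank 12 < tank 7 < tank 1 < tank 5 < tank 3 < tank 17 < tank 6 < tank 10 < tank 8 < tank 15 < tank 9 < tank 11.
The 4th smallest is tank 5.

tank 5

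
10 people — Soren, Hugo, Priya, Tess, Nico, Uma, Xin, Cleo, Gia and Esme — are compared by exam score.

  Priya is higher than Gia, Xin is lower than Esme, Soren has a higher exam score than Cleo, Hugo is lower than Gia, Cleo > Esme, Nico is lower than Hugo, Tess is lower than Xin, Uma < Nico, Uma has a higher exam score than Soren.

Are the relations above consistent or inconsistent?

consistent

Every relation is compatible with Tess < Xin < Esme < Cleo < Soren < Uma < Nico < Hugo < Gia < Priya; the set is consistent.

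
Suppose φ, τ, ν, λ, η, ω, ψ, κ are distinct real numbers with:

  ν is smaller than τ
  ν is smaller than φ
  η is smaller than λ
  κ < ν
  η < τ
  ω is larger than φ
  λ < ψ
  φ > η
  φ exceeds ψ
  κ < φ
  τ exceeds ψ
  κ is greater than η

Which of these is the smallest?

λ is not least since η < λ; ψ is not least since λ < ψ; κ is not least since η < κ; ν is not least since κ < ν; φ is not least since ν < φ; ω is not least since φ < ω; τ is not least since η < τ.
Only η has nothing below it, so η is the smallest.

η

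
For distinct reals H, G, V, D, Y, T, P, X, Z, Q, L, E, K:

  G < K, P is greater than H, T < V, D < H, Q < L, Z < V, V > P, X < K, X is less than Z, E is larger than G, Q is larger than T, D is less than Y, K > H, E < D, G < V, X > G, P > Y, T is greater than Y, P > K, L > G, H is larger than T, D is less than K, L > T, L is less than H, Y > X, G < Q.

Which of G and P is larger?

P

G < E and E < D give G < D.
With D < Y: G < E < D < Y.
With Y < T: G < E < D < Y < T.
With T < Q: G < E < D < Y < T < Q.
Then Q < L extends the chain to L.
Then L < H extends the chain to H.
Then H < K extends the chain to K.
With K < P: G < E < D < Y < T < Q < L < H < K < P.
So G < P; P is the larger of the two.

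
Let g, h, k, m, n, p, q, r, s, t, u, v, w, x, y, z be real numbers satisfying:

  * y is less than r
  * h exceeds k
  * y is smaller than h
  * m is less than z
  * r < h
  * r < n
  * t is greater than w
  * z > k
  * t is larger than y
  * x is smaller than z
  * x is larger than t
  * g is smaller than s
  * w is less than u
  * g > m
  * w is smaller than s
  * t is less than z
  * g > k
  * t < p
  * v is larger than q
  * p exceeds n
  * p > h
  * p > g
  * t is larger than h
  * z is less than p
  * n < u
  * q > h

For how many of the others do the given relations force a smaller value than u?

4

Directly below u: w, n.
One step further: r (3 so far).
One step further: y (4 so far).
Nothing else is reachable below u; 4 in all.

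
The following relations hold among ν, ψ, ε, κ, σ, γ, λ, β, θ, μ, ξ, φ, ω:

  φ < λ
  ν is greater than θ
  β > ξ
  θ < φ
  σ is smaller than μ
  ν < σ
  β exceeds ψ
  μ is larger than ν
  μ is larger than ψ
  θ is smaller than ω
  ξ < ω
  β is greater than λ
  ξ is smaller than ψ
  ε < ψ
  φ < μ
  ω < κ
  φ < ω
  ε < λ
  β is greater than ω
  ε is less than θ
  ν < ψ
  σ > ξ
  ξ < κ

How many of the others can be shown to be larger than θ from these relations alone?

Directly above θ: ν, φ, ω.
One step further: σ, κ, ψ, μ, λ, β (9 so far).
No other element is forced above θ by the given relations, so the count is 9.

9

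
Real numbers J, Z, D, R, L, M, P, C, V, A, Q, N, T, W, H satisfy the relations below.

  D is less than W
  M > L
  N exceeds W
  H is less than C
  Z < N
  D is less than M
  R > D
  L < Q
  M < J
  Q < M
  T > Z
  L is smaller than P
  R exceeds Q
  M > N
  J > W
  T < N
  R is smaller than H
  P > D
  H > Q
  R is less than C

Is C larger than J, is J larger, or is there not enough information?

undetermined

Following every chain through C: below C we get D, L, Q, R, H.
J is not reached, and no chain runs the other way from J to C.
So the given relations leave the order of C and J undetermined.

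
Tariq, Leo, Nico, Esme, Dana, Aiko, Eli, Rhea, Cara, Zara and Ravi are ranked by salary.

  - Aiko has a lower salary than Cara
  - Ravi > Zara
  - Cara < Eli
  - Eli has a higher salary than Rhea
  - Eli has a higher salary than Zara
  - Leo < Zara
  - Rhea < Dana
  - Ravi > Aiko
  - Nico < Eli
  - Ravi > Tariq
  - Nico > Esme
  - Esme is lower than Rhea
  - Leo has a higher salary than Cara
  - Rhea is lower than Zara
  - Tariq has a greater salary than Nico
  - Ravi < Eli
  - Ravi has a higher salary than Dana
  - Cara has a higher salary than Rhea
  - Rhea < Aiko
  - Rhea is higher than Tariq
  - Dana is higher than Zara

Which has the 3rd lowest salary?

Tariq

Chaining the given pairs: Esme < Nico < Tariq < Rhea < Aiko < Cara < Leo < Zara < Dana < Ravi < Eli.
The 3rd smallest is Tariq.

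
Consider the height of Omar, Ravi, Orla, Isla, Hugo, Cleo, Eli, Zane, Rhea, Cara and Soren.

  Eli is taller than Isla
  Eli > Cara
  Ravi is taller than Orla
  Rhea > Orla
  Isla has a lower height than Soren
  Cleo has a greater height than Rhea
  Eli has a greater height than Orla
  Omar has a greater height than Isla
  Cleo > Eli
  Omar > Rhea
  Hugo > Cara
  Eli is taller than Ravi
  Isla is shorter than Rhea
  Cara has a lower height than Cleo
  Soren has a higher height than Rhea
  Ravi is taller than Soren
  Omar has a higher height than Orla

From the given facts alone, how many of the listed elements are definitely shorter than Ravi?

From Ravi the given relations immediately reach Orla, Soren.
From those, Isla, Rhea — 4 in total.
No other element is forced below Ravi by the given relations, so the count is 4.

4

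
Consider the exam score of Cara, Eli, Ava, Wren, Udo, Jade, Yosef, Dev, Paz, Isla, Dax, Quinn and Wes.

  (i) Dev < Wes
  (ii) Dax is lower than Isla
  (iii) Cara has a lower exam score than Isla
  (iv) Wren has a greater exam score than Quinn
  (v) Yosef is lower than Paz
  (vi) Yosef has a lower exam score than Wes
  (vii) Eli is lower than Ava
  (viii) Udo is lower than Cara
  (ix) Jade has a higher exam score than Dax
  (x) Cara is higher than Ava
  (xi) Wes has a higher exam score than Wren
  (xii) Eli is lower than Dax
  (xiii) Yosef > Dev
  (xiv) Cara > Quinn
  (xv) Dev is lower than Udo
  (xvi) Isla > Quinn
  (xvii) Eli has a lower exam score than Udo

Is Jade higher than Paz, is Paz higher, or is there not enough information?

undetermined

Following every chain through Jade: below Jade we get Eli, Dax.
Paz is not reached, and no chain runs the other way from Paz to Jade.
So the given relations leave the order of Jade and Paz undetermined.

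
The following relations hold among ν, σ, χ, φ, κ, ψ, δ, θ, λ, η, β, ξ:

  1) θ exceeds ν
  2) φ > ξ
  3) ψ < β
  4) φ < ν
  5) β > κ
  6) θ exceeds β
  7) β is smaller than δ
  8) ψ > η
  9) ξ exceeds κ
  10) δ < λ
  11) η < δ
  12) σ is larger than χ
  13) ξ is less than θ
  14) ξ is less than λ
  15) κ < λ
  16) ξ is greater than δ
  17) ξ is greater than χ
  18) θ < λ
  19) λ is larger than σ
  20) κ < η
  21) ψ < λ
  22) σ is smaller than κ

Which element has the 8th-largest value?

ψ

Piecing the relations together gives one ordering: χ < σ < κ < η < ψ < β < δ < ξ < φ < ν < θ < λ.
Counting 8 from the largest end gives ψ.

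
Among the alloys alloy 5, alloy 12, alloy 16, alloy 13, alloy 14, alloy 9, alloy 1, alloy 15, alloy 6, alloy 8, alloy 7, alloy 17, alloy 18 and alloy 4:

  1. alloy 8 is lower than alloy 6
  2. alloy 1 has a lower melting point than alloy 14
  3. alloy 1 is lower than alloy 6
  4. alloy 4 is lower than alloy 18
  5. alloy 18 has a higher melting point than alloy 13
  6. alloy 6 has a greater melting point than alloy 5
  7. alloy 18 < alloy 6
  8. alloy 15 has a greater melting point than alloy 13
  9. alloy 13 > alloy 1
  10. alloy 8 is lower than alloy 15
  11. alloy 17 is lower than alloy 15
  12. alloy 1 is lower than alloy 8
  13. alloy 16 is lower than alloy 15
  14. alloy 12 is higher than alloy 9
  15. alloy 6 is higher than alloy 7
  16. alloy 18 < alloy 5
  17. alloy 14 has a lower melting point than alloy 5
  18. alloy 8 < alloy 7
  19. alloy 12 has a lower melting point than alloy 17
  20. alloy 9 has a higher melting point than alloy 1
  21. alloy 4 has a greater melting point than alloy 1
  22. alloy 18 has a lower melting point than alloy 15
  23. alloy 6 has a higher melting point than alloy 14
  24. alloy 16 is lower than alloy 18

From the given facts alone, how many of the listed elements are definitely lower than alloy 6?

9

Directly below alloy 6: alloy 1, alloy 8, alloy 18, alloy 7, alloy 14, alloy 5.
One step further: alloy 16, alloy 13, alloy 4 (9 so far).
Nothing else is reachable below alloy 6; 9 in all.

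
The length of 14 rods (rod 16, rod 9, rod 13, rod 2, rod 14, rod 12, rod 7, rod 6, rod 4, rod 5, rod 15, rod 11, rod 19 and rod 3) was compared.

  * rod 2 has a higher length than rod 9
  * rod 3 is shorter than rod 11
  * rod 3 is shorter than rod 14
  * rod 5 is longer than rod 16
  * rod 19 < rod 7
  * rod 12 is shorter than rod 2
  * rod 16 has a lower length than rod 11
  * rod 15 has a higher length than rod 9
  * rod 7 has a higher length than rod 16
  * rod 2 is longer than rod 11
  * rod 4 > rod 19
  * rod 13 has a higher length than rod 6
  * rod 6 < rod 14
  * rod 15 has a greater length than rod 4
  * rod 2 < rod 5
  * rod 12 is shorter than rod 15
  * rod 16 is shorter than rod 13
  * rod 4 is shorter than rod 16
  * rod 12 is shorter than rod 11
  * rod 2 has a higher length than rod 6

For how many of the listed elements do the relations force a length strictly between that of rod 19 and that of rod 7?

Chaining upward from rod 19 reaches: rod 4, rod 16, rod 13, rod 11, rod 15, rod 2, rod 5.
Chaining downward from rod 7 reaches: rod 4, rod 16.
Strictly between rod 19 and rod 7 are those in both lists: rod 4, rod 16 — 2 elements.

2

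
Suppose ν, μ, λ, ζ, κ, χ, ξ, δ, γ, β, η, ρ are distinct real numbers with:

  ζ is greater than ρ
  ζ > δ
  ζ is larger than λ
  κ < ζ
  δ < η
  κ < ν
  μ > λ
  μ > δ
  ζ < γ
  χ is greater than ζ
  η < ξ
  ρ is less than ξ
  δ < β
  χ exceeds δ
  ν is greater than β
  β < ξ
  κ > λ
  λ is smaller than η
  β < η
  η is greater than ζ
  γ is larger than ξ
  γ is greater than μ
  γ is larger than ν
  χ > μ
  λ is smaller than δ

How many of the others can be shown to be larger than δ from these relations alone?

8

The elements the relations force above δ are μ, ζ, β, ν, η, ξ, γ, χ — no chain reaches any other.
That is 8.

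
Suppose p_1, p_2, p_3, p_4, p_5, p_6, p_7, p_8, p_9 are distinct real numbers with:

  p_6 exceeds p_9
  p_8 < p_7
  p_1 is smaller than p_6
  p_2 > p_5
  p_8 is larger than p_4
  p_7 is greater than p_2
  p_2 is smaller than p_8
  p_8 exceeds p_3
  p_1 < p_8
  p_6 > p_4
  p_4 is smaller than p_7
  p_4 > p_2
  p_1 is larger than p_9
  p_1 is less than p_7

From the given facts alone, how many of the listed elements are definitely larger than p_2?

4

From p_2 the given relations immediately reach p_4, p_8, p_7.
From those, p_6 — 4 in total.
Nothing else is reachable above p_2; 4 in all.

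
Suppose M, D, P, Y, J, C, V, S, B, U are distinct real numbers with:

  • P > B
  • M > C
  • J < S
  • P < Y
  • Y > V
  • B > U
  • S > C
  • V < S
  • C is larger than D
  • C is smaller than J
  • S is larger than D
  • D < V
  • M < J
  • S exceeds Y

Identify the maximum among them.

S

D is not greatest since D < C; C is not greatest since C < M; U is not greatest since U < B; V is not greatest since V < Y; B is not greatest since B < P; M is not greatest since M < J; J is not greatest since J < S; P is not greatest since P < Y; Y is not greatest since Y < S.
Only S has nothing above it, so S is the maximum.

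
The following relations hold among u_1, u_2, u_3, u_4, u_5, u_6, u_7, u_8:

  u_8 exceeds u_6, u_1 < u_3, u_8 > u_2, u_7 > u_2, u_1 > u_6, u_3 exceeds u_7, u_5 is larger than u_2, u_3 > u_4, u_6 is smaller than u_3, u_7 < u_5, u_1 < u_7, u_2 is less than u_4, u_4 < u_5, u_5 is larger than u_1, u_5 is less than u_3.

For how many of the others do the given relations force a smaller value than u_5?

From u_5 the given relations immediately reach u_1, u_2, u_4, u_7.
From those, u_6 — 5 in total.
No other element is forced below u_5 by the given relations, so the count is 5.

5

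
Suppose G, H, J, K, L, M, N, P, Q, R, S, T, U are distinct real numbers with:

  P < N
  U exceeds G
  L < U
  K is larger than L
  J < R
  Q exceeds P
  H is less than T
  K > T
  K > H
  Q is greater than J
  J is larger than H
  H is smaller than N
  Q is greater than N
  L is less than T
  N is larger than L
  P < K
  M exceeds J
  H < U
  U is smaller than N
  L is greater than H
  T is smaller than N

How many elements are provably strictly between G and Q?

Chaining upward from G reaches: U, N.
Chaining downward from Q reaches: H, J, L, T, U, P, N.
Strictly between G and Q are those in both lists: U, N — 2 elements.

2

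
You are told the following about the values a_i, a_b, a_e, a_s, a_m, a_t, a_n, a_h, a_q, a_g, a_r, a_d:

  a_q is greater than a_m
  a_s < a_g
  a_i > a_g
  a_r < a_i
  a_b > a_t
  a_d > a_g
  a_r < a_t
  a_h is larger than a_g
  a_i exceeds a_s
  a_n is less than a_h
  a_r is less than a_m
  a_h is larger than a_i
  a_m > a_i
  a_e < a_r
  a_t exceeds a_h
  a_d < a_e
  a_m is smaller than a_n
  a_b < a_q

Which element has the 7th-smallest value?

a_m

Piecing the relations together gives one ordering: a_s < a_g < a_d < a_e < a_r < a_i < a_m < a_n < a_h < a_t < a_b < a_q.
Counting 7 from the smallest end gives a_m.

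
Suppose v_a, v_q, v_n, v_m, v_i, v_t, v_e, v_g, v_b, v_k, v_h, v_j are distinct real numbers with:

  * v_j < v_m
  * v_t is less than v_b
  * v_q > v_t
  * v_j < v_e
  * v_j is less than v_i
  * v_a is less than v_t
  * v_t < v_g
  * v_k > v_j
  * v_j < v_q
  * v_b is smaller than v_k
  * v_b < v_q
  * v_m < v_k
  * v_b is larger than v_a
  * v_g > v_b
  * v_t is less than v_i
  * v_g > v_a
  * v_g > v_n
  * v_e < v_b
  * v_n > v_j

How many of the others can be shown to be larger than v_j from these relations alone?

Directly above v_j: v_e, v_n, v_m, v_q, v_i, v_k.
One step further: v_b, v_g (8 so far).
No other element is forced above v_j by the given relations, so the count is 8.

8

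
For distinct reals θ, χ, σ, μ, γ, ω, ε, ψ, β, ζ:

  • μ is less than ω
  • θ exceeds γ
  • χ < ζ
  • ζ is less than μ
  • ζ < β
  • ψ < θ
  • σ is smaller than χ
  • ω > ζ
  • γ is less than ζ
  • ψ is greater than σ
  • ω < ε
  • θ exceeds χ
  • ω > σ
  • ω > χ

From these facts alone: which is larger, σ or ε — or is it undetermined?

ε

σ < χ and χ < ζ give σ < ζ.
Then ζ < μ extends the chain to μ.
With μ < ω: σ < χ < ζ < μ < ω.
Then ω < ε extends the chain to ε.
So ε is larger.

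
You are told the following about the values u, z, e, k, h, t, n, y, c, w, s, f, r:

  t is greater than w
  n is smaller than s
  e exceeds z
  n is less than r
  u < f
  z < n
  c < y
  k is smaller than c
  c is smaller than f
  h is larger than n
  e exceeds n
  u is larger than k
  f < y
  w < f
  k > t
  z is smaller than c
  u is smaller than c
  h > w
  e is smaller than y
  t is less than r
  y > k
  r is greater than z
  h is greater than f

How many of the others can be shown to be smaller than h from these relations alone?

Directly below h: n, w, f.
One step further: z, u, c (6 so far).
One step further: k (7 so far).
One step further: t (8 so far).
Nothing else is reachable below h; 8 in all.

8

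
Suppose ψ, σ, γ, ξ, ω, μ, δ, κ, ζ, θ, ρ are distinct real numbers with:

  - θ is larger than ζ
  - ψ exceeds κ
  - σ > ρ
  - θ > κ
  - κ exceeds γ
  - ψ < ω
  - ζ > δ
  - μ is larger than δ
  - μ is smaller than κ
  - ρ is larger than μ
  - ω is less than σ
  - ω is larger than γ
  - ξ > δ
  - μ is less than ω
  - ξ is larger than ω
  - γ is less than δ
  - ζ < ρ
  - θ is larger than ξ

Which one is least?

δ is not least since γ < δ; μ is not least since δ < μ; κ is not least since γ < κ; ζ is not least since δ < ζ; ψ is not least since κ < ψ; ω is not least since γ < ω; ξ is not least since ω < ξ; ρ is not least since ζ < ρ; θ is not least since ζ < θ; σ is not least since ρ < σ.
Only γ has nothing below it, so γ is the least.

γ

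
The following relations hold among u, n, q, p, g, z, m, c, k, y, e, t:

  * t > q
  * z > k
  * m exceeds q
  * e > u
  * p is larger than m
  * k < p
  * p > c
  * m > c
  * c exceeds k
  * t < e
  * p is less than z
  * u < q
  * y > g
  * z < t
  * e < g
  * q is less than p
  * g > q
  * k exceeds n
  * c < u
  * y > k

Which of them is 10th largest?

c

The consecutive relations fix a unique order: n < k < c < u < q < m < p < z < t < e < g < y.
Counting 10 from the largest end gives c.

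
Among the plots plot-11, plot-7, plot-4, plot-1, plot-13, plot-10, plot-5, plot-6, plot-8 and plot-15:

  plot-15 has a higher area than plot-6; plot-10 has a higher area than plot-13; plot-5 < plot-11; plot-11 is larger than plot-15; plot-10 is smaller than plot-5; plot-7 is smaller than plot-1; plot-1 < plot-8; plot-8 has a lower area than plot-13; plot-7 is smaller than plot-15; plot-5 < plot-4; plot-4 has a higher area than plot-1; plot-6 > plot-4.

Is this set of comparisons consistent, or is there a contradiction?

consistent

Every relation is compatible with plot-7 < plot-1 < plot-8 < plot-13 < plot-10 < plot-5 < plot-4 < plot-6 < plot-15 < plot-11; the set is consistent.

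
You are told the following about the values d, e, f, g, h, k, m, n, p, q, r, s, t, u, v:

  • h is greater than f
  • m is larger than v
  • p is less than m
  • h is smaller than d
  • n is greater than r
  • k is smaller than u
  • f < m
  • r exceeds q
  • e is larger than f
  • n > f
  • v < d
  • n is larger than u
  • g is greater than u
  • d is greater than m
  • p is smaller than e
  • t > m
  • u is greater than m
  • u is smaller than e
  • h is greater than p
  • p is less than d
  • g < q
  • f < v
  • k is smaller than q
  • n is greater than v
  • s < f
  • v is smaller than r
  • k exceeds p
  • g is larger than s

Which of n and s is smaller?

s

Following the relations from s: s < f < v < m < u < g < q < r < n.
So s < n; s is the smaller of the two.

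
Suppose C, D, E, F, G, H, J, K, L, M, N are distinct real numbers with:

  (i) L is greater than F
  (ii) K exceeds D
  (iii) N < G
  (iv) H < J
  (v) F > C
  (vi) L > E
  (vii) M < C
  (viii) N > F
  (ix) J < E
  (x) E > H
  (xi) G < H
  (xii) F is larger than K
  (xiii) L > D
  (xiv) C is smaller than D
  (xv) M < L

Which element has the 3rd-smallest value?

D

Chaining the given pairs: M < C < D < K < F < N < G < H < J < E < L.
The 3rd smallest is D.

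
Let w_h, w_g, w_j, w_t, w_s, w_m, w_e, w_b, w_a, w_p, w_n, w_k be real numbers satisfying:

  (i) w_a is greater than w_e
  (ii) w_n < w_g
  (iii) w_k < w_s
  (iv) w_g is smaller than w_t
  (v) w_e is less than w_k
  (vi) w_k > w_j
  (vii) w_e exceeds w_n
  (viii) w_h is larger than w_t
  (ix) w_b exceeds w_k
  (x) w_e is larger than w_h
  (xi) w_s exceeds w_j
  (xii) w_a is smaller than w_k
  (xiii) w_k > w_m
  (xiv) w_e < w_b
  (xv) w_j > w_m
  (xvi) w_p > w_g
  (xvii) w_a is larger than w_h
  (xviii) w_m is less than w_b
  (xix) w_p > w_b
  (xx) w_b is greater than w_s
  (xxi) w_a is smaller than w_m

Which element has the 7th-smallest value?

The consecutive relations fix a unique order: w_n < w_g < w_t < w_h < w_e < w_a < w_m < w_j < w_k < w_s < w_b < w_p.
Counting 7 from the smallest end gives w_m.

w_m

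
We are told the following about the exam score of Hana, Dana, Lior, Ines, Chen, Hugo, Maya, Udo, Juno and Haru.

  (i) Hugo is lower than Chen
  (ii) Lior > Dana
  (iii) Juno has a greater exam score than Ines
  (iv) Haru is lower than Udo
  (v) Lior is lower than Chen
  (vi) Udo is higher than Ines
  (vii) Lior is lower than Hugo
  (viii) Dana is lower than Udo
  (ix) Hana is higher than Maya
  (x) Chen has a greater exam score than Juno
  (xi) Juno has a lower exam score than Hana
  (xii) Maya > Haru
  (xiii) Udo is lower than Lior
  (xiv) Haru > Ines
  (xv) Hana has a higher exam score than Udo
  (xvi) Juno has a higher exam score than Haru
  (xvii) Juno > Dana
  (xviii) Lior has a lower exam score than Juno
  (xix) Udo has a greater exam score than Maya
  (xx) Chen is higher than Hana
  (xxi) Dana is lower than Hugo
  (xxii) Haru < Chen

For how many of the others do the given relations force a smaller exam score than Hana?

7

From Hana the given relations immediately reach Maya, Udo, Juno.
From those, Ines, Haru, Dana, Lior — 7 in total.
Nothing else is reachable below Hana; 7 in all.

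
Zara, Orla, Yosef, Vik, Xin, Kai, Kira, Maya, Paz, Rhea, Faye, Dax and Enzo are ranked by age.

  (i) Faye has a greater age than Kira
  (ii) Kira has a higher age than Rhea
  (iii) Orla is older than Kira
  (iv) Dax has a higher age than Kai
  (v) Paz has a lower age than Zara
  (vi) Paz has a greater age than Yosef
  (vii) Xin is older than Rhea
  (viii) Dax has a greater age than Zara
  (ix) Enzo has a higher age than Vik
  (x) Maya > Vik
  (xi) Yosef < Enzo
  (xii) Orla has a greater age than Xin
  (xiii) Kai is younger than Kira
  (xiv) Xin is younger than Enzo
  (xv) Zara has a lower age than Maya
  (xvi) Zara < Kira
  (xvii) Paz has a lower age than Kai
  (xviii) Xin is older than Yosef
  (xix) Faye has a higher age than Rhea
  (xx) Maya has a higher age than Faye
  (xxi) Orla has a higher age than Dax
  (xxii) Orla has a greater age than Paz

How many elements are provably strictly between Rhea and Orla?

2

The relations place Rhea below Orla. An element lies strictly between them when it is forced above Rhea and also forced below Orla.
Above Rhea: {Xin, Kira, Enzo, Faye, Maya}. Below Orla: {Yosef, Paz, Kai, Zara, Xin, Kira, Dax}.
Intersection: {Xin, Kira} — 2.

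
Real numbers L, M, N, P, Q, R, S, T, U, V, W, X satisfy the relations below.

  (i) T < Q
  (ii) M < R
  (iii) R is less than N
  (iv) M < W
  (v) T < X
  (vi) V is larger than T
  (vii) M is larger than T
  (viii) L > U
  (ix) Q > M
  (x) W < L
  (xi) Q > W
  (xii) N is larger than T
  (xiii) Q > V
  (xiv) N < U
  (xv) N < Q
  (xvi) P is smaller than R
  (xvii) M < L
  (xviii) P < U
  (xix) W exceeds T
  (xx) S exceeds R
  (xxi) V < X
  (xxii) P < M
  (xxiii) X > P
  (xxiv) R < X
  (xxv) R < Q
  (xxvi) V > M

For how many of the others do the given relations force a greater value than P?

10

The elements the relations force above P are M, R, V, W, N, X, U, L, Q, S — no chain reaches any other.
That is 10.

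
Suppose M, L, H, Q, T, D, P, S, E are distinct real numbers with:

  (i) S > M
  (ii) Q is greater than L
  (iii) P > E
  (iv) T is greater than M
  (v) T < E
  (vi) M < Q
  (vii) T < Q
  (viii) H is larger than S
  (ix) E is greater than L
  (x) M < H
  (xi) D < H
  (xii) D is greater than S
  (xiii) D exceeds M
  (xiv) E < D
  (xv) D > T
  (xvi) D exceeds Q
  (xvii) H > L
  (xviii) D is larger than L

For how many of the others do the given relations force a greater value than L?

5

The elements the relations force above L are E, P, Q, D, H — no chain reaches any other.
That is 5.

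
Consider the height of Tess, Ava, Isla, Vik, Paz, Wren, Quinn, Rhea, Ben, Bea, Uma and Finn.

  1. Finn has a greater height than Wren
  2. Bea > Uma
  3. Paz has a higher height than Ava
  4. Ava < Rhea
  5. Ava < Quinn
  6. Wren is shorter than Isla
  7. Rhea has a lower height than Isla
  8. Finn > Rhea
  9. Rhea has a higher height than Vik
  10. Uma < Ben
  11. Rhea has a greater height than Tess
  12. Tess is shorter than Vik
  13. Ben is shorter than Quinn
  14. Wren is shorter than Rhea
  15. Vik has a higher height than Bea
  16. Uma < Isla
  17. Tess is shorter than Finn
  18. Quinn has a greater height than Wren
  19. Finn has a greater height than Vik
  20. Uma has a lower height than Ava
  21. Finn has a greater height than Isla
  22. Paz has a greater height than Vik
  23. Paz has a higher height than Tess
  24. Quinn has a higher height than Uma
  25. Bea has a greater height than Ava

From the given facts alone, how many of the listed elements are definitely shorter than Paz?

From Paz the given relations immediately reach Tess, Ava, Vik.
From those, Uma, Bea — 5 in total.
Nothing else is reachable below Paz; 5 in all.

5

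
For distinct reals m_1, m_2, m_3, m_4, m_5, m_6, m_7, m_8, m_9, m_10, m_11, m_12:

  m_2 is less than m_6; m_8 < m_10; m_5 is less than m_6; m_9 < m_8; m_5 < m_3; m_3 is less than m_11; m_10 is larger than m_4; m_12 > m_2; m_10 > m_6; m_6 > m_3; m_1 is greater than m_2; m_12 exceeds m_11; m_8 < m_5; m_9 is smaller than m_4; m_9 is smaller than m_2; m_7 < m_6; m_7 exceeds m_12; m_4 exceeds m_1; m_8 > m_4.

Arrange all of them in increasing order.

m_9 < m_2 < m_1 < m_4 < m_8 < m_5 < m_3 < m_11 < m_12 < m_7 < m_6 < m_10

Each adjacent pair is fixed by a given relation: m_9 < m_2; m_2 < m_1; m_1 < m_4; m_4 < m_8; m_8 < m_5; m_5 < m_3; m_3 < m_11; m_11 < m_12; m_12 < m_7; m_7 < m_6; m_6 < m_10. Chaining them end to end gives the full order.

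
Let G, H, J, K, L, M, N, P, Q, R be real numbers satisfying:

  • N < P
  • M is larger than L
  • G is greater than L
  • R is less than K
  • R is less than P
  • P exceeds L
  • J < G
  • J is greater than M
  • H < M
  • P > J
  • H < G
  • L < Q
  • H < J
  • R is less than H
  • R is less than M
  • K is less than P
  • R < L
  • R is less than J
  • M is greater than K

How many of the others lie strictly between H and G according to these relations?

2

The relations place H below G. An element lies strictly between them when it is forced above H and also forced below G.
Above H: {M, J, P}. Below G: {R, L, K, M, J}.
Intersection: {M, J} — 2.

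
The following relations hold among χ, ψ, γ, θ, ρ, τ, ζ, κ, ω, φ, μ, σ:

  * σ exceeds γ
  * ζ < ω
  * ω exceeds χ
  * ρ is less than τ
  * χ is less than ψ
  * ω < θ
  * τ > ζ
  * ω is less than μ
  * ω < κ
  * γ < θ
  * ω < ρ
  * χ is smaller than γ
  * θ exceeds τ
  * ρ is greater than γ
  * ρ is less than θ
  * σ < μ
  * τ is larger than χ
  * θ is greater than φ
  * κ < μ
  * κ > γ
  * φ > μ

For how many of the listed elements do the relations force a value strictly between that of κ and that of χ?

The relations place χ below κ. An element lies strictly between them when it is forced above χ and also forced below κ.
Above χ: {γ, ω, ρ, σ, μ, ψ, φ, τ, θ}. Below κ: {ζ, γ, ω}.
Intersection: {γ, ω} — 2.

2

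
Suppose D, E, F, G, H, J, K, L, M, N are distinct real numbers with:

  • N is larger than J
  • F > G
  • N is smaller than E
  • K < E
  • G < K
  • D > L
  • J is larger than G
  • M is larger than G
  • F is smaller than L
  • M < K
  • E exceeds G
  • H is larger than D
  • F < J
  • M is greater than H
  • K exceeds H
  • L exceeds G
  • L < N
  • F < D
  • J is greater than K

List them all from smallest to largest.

Each adjacent pair is fixed by a given relation: G < F; F < L; L < D; D < H; H < M; M < K; K < J; J < N; N < E. Chaining them end to end gives the full order.

G < F < L < D < H < M < K < J < N < E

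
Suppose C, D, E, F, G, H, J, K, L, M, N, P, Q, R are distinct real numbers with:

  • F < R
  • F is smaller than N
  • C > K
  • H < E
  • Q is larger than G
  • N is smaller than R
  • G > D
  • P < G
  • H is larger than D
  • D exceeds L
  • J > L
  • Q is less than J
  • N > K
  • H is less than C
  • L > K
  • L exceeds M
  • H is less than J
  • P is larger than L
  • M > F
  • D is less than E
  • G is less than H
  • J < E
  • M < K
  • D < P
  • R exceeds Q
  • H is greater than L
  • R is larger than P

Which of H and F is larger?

F < M and M < K give F < K.
Then K < L extends the chain to L.
Then L < P extends the chain to P.
Then P < G extends the chain to G.
Then G < H extends the chain to H.
So F < H; H is the larger of the two.

H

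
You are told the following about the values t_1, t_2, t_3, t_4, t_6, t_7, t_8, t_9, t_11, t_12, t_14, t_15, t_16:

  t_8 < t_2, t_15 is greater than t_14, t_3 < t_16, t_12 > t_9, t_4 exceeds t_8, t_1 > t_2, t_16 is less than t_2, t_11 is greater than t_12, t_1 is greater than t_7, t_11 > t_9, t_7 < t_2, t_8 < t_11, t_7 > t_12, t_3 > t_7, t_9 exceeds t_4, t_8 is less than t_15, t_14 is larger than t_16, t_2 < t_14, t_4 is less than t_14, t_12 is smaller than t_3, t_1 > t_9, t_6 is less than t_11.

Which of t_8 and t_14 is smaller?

t_8 < t_4 and t_4 < t_9 give t_8 < t_9.
With t_9 < t_12: t_8 < t_4 < t_9 < t_12.
With t_12 < t_3: t_8 < t_4 < t_9 < t_12 < t_3.
With t_3 < t_16: t_8 < t_4 < t_9 < t_12 < t_3 < t_16.
Then t_16 < t_2 extends the chain to t_2.
With t_2 < t_14: t_8 < t_4 < t_9 < t_12 < t_3 < t_16 < t_2 < t_14.
So t_8 < t_14; t_8 is the smaller of the two.

t_8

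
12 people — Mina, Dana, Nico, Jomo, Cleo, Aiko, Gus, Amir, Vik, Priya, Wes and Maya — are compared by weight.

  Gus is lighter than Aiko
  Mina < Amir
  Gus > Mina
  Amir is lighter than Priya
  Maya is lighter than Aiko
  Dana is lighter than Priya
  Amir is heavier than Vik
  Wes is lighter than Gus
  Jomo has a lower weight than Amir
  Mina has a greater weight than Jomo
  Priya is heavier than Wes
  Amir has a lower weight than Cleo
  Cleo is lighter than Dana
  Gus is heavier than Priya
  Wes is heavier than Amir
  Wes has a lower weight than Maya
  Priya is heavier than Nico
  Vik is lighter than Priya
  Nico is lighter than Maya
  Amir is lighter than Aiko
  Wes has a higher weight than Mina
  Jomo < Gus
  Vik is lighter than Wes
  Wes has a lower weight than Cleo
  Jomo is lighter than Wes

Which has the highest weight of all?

Aiko

Jomo is not greatest since Jomo < Mina; Vik is not greatest since Vik < Amir; Mina is not greatest since Mina < Wes; Amir is not greatest since Amir < Wes; Wes is not greatest since Wes < Priya; Cleo is not greatest since Cleo < Dana; Dana is not greatest since Dana < Priya; Nico is not greatest since Nico < Priya; Maya is not greatest since Maya < Aiko; Priya is not greatest since Priya < Gus; Gus is not greatest since Gus < Aiko.
Only Aiko has nothing above it, so Aiko is the highest weight.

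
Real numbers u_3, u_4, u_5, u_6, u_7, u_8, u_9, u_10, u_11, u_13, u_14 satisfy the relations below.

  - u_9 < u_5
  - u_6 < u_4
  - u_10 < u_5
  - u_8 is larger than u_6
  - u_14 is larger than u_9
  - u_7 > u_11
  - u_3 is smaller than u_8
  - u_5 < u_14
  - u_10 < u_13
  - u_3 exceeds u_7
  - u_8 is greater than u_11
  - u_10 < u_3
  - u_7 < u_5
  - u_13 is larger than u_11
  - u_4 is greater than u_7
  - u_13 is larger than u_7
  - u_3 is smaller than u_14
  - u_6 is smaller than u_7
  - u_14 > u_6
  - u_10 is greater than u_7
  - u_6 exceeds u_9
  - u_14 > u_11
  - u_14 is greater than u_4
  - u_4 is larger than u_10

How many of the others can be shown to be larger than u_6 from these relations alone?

8

From u_6 the given relations immediately reach u_7, u_4, u_14, u_8.
From those, u_10, u_13, u_5, u_3 — 8 in total.
Nothing else is reachable above u_6; 8 in all.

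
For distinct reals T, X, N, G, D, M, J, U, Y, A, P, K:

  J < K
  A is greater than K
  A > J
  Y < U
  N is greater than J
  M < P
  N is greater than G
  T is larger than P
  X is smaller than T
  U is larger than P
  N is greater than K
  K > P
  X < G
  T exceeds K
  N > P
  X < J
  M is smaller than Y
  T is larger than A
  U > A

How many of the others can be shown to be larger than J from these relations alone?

5

From J the given relations immediately reach K, N, A.
From those, U, T — 5 in total.
Nothing else is reachable above J; 5 in all.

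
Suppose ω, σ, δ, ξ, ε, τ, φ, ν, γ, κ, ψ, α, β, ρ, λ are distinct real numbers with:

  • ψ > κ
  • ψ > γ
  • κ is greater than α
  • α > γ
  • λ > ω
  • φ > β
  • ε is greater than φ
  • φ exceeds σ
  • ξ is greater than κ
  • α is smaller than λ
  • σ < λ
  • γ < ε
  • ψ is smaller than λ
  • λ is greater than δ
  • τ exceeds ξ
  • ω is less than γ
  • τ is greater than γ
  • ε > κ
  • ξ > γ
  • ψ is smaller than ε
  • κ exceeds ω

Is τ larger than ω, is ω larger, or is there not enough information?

Following the relations from ω: ω < γ < α < κ < ξ < τ.
So τ is larger.

τ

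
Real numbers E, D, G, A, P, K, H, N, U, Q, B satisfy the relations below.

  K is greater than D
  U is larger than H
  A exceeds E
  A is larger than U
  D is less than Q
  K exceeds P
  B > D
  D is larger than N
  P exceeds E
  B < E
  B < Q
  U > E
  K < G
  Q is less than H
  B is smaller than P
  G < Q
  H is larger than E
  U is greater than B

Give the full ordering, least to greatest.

N < D < B < E < P < K < G < Q < H < U < A

The consecutive links are each given: N < D; D < B; B < E; E < P; P < K; K < G; G < Q; Q < H; H < U; U < A.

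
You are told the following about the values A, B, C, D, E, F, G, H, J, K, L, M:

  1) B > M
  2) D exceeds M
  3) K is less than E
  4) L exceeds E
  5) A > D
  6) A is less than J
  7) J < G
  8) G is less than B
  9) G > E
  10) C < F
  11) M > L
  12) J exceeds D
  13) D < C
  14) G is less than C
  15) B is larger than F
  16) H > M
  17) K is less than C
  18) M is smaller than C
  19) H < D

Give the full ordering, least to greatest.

Nothing is placed below K, so it is least; from there K < E; E < L; L < M; M < H; H < D; D < A; A < J; J < G; G < C; C < F; F < B, each given directly.

K < E < L < M < H < D < A < J < G < C < F < B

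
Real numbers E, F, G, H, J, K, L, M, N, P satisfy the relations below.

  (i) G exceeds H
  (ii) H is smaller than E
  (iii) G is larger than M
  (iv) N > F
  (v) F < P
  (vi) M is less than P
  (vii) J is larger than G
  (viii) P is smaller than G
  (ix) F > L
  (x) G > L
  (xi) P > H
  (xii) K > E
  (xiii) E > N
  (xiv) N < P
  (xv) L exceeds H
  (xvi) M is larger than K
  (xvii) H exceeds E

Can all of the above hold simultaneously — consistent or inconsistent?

inconsistent

Chaining the given relations yields H < L < F < N < E, so H < E. But one relation states E < H. These cannot both hold.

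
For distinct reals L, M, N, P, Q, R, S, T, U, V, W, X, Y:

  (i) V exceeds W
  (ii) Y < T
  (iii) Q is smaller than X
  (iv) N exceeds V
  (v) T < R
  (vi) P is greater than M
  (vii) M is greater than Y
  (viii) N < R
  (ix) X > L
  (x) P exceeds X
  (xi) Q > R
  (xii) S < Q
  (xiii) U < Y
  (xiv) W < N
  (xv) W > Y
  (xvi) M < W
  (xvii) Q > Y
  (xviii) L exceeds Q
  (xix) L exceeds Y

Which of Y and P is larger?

P

Following the relations from Y: Y < M < W < V < N < R < Q < X < P.
So Y < P; P is the larger of the two.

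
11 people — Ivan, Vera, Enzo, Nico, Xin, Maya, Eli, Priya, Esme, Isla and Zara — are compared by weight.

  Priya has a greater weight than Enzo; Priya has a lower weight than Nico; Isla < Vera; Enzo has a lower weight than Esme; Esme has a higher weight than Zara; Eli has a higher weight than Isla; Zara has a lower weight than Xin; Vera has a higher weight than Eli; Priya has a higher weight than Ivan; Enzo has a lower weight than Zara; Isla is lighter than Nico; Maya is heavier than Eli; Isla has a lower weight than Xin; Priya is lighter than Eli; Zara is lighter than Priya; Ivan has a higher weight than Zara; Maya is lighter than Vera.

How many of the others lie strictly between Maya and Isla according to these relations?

The relations place Isla below Maya. An element lies strictly between them when it is forced above Isla and also forced below Maya.
Above Isla: {Eli, Nico, Xin, Vera}. Below Maya: {Enzo, Zara, Ivan, Priya, Eli}.
Intersection: {Eli} — 1.

1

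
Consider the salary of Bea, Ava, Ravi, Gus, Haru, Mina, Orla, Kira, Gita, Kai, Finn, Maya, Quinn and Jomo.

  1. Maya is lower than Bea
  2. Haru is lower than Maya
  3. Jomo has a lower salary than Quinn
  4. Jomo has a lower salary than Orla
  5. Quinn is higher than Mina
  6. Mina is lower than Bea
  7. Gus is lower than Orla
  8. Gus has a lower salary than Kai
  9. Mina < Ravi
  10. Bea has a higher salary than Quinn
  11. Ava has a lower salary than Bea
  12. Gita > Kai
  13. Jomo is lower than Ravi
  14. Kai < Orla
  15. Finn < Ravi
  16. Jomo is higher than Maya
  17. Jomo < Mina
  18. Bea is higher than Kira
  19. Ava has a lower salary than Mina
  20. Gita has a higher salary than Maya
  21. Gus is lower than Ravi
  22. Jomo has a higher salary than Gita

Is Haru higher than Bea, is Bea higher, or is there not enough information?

Haru < Maya < Gita < Jomo < Mina < Quinn < Bea, by transitivity through Maya, Gita, Jomo, Mina, Quinn.
So Bea is higher.

Bea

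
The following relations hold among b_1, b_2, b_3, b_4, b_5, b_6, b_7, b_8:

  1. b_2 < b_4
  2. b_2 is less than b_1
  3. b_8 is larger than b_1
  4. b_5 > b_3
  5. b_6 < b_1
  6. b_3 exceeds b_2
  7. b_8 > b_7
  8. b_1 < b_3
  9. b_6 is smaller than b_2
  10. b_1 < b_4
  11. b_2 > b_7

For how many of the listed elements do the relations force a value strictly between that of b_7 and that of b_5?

3

Chaining upward from b_7 reaches: b_2, b_1, b_3, b_8, b_4.
Chaining downward from b_5 reaches: b_6, b_2, b_1, b_3.
Strictly between b_7 and b_5 are those in both lists: b_2, b_1, b_3 — 3 elements.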